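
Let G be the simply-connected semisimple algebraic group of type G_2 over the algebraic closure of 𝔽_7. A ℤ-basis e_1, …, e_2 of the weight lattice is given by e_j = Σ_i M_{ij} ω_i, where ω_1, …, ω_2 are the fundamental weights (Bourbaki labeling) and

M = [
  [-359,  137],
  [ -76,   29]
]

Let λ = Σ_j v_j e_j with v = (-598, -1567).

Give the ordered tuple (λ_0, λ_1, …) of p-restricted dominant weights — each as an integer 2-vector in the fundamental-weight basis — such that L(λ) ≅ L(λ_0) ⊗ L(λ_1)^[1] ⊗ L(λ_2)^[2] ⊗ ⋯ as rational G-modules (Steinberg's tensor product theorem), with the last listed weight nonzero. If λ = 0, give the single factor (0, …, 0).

Converting to the ω-basis (c_i = row i of M dotted with v = (-598, -1567)):
  c_1 = (-359)·(-598) + (137)·(-1567) = 3
  c_2 = (-76)·(-598) + (29)·(-1567) = 5
Writing each c_i in base p = 7:
  c_1 = 3 = 3·7^0
  c_2 = 5 = 5·7^0
Factor λ_0 = (3, 5)

((3, 5),)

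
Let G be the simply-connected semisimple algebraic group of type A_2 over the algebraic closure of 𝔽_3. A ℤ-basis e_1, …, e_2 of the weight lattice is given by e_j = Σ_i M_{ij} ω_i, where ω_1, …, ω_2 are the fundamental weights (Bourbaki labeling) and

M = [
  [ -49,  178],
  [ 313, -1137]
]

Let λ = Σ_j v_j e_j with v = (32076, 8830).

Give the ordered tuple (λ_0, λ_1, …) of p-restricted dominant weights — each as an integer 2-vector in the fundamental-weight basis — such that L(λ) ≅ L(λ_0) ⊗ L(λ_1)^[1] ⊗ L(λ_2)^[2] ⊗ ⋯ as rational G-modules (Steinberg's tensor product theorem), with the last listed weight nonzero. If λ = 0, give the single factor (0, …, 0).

((1, 0), (2, 2), (1, 2), (0, 2))

Compute c_i = Σ_j M_{ij} v_j with v = (32076, 8830):
  c_1 = -49*32076 + 178*8830 = 16
  c_2 = 313*32076 + -1137*8830 = 78
Expand coordinatewise in base 3:
  c_1 = 16 = 1·3^0 + 2·3^1 + 1·3^2
  c_2 = 78 = 0·3^0 + 2·3^1 + 2·3^2 + 2·3^3
λ_0 = (1, 0)
λ_1 = (2, 2)
λ_2 = (1, 2)
λ_3 = (0, 2)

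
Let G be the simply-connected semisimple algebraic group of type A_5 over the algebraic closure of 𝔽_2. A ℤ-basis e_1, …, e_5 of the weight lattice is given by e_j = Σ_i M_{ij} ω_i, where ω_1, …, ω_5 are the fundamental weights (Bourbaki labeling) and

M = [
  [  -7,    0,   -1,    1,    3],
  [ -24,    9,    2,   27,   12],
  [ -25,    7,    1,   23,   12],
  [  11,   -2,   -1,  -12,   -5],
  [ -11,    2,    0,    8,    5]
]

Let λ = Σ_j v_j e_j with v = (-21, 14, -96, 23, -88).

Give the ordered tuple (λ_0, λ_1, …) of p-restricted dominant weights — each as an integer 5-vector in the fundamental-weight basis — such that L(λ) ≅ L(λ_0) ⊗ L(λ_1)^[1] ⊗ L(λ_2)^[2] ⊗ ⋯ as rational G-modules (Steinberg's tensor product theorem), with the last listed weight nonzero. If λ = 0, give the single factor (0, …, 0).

ω-coordinates c = M·v, v = (-21, 14, -96, 23, -88):
  c_1 = (-7)·(-21) + (0)·(14) + (-1)·(-96) + (1)·(23) + (3)·(-88) = 2
  c_2 = (-24)·(-21) + (9)·(14) + (2)·(-96) + (27)·(23) + (12)·(-88) = 3
  c_3 = (-25)·(-21) + (7)·(14) + (1)·(-96) + (23)·(23) + (12)·(-88) = 0
  c_4 = (11)·(-21) + (-2)·(14) + (-1)·(-96) + (-12)·(23) + (-5)·(-88) = 1
  c_5 = (-11)·(-21) + (2)·(14) + (0)·(-96) + (8)·(23) + (5)·(-88) = 3
Base-2 expansion of each c_i:
  c_1 = 2 = 0·2^0 + 1·2^1
  c_2 = 3 = 1·2^0 + 1·2^1
  c_3 = 0
  c_4 = 1 = 1·2^0
  c_5 = 3 = 1·2^0 + 1·2^1
λ_0 = (0, 1, 0, 1, 1)
λ_1 = (1, 1, 0, 0, 1)

((0, 1, 0, 1, 1), (1, 1, 0, 0, 1))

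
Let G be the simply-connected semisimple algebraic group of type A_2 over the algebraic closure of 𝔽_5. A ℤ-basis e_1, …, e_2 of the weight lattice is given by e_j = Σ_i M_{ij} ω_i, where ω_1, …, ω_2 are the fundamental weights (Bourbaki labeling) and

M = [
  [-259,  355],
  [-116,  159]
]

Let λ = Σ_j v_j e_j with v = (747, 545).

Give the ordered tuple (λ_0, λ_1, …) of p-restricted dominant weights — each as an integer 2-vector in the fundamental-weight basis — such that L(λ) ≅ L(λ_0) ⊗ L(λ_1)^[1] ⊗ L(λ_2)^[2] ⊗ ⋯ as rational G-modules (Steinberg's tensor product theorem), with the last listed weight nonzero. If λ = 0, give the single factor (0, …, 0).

((2, 3),)

ω-coordinates c = M·v, v = (747, 545):
  c_1 = -259*747 + 355*545 = 2
  c_2 = -116*747 + 159*545 = 3
Writing each c_i in base p = 5:
  c_1 = 2 = 2·5^0
  c_2 = 3 = 3·5^0
Factor λ_0 = (2, 3)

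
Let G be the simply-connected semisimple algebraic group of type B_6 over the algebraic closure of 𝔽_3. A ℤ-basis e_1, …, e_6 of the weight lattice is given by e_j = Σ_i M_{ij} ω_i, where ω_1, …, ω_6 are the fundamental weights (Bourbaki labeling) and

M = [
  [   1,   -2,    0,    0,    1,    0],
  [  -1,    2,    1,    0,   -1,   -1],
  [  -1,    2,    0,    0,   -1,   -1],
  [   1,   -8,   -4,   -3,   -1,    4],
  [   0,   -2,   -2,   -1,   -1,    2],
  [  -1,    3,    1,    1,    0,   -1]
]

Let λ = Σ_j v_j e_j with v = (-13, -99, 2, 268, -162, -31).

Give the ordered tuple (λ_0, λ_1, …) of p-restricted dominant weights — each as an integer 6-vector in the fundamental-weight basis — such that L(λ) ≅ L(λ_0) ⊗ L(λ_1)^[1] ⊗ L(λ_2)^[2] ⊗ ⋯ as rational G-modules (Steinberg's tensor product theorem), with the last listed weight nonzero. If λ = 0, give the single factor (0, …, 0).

((2, 1, 2, 2, 2, 2), (1, 0, 2, 1, 2, 2), (2, 1, 0, 0, 2, 1))

Converting to the ω-basis (c_i = row i of M dotted with v = (-13, -99, 2, 268, -162, -31)):
  c_1 = (1)·(-13) + (-2)·(-99) + 0·2 + 0·268 + (1)·(-162) + (0)·(-31) = 23
  c_2 = (-1)·(-13) + (2)·(-99) + 1·2 + 0·268 + (-1)·(-162) + (-1)·(-31) = 10
  c_3 = (-1)·(-13) + (2)·(-99) + 0·2 + 0·268 + (-1)·(-162) + (-1)·(-31) = 8
  c_4 = (1)·(-13) + (-8)·(-99) + (-4)·(2) + (-3)·(268) + (-1)·(-162) + (4)·(-31) = 5
  c_5 = (0)·(-13) + (-2)·(-99) + (-2)·(2) + (-1)·(268) + (-1)·(-162) + (2)·(-31) = 26
  c_6 = (-1)·(-13) + (3)·(-99) + 1·2 + 1·268 + (0)·(-162) + (-1)·(-31) = 17
Writing each c_i in base p = 3:
  c_1 = 23 = 2·3^0 + 1·3^1 + 2·3^2
  c_2 = 10 = 1·3^0 + 0·3^1 + 1·3^2
  c_3 = 8 = 2·3^0 + 2·3^1
  c_4 = 5 = 2·3^0 + 1·3^1
  c_5 = 26 = 2·3^0 + 2·3^1 + 2·3^2
  c_6 = 17 = 2·3^0 + 2·3^1 + 1·3^2
Factor λ_0 = (2, 1, 2, 2, 2, 2)
Factor λ_1 = (1, 0, 2, 1, 2, 2)
Factor λ_2 = (2, 1, 0, 0, 2, 1)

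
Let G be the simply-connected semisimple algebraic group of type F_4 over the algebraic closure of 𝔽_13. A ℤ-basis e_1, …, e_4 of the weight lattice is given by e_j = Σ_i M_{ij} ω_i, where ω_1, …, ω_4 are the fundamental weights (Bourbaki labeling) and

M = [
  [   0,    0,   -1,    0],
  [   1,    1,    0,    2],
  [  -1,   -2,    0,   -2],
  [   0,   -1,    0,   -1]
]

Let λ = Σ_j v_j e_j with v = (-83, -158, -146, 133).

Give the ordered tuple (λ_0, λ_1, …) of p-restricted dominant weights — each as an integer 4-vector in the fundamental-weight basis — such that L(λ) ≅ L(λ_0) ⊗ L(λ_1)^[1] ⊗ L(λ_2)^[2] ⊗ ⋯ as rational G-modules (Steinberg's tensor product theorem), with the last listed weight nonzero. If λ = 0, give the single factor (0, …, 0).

((3, 12, 3, 12), (11, 1, 10, 1))

Compute c_i = Σ_j M_{ij} v_j with v = (-83, -158, -146, 133):
  c_1 = (0)·(-83) + (0)·(-158) + (-1)·(-146) + (0)·(133) = 146
  c_2 = (1)·(-83) + (1)·(-158) + (0)·(-146) + (2)·(133) = 25
  c_3 = (-1)·(-83) + (-2)·(-158) + (0)·(-146) + (-2)·(133) = 133
  c_4 = (0)·(-83) + (-1)·(-158) + (0)·(-146) + (-1)·(133) = 25
Writing each c_i in base p = 13:
  c_1 = 146 = 3·13^0 + 11·13^1
  c_2 = 25 = 12·13^0 + 1·13^1
  c_3 = 133 = 3·13^0 + 10·13^1
  c_4 = 25 = 12·13^0 + 1·13^1
p-restricted factor λ_0 = (3, 12, 3, 12)
p-restricted factor λ_1 = (11, 1, 10, 1)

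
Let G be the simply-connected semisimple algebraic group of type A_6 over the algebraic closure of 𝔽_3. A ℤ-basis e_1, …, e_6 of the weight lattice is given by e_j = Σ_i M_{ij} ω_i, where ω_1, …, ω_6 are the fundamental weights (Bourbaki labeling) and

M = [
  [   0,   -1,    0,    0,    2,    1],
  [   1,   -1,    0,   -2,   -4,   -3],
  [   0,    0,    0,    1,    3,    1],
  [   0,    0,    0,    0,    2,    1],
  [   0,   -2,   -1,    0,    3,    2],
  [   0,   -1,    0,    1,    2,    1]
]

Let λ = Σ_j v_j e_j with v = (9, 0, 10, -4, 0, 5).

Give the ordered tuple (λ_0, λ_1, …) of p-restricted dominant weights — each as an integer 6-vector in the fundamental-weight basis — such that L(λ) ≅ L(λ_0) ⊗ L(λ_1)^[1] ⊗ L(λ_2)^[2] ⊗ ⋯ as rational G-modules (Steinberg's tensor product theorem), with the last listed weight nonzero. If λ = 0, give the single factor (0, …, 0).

Compute c_i = Σ_j M_{ij} v_j with v = (9, 0, 10, -4, 0, 5):
  c_1 = (0)·(9) + (-1)·(0) + (0)·(10) + (0)·(-4) + (2)·(0) + (1)·(5) = 5
  c_2 = (1)·(9) + (-1)·(0) + (0)·(10) + (-2)·(-4) + (-4)·(0) + (-3)·(5) = 2
  c_3 = (0)·(9) + (0)·(0) + (0)·(10) + (1)·(-4) + (3)·(0) + (1)·(5) = 1
  c_4 = (0)·(9) + (0)·(0) + (0)·(10) + (0)·(-4) + (2)·(0) + (1)·(5) = 5
  c_5 = (0)·(9) + (-2)·(0) + (-1)·(10) + (0)·(-4) + (3)·(0) + (2)·(5) = 0
  c_6 = (0)·(9) + (-1)·(0) + (0)·(10) + (1)·(-4) + (2)·(0) + (1)·(5) = 1
Writing each c_i in base p = 3:
  c_1 = 5 = 2·3^0 + 1·3^1
  c_2 = 2 = 2·3^0
  c_3 = 1 = 1·3^0
  c_4 = 5 = 2·3^0 + 1·3^1
  c_5 = 0
  c_6 = 1 = 1·3^0
p-restricted factor λ_0 = (2, 2, 1, 2, 0, 1)
p-restricted factor λ_1 = (1, 0, 0, 1, 0, 0)

((2, 2, 1, 2, 0, 1), (1, 0, 0, 1, 0, 0))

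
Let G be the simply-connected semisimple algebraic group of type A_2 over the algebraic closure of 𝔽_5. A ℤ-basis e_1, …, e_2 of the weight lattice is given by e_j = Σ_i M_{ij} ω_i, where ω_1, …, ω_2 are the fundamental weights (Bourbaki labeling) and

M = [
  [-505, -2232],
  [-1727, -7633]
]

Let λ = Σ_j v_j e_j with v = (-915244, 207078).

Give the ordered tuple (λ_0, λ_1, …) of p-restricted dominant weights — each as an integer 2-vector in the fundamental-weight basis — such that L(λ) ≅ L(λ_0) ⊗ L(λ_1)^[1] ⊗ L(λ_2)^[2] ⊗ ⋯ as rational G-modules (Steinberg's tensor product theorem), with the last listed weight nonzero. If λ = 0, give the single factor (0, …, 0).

Compute c_i = Σ_j M_{ij} v_j with v = (-915244, 207078):
  c_1 = -505*-915244 + -2232*207078 = 124
  c_2 = -1727*-915244 + -7633*207078 = 14
Writing each c_i in base p = 5:
  c_1 = 124 = 4·5^0 + 4·5^1 + 4·5^2
  c_2 = 14 = 4·5^0 + 2·5^1
λ_0 = (4, 4)
λ_1 = (4, 2)
λ_2 = (4, 0)

((4, 4), (4, 2), (4, 0))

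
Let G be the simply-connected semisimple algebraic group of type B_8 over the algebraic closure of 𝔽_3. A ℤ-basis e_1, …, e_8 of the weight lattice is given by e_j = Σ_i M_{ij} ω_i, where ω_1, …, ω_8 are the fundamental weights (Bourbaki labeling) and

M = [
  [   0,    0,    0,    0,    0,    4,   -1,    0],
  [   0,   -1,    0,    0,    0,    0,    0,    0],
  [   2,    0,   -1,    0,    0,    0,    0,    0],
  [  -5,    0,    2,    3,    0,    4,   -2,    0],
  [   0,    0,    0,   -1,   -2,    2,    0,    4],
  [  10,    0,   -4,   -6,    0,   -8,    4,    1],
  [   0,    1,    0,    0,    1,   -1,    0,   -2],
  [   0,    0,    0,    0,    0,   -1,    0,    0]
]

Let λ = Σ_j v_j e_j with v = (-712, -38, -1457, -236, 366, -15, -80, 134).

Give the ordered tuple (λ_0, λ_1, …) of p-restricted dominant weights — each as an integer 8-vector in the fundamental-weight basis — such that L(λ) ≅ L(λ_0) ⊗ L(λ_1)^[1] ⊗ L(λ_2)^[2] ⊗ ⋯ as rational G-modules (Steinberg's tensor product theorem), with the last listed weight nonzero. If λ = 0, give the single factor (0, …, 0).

In the fundamental-weight basis, λ has coordinates c = M·v (v = (-712, -38, -1457, -236, 366, -15, -80, 134)):
  c_1 = (0)·(-712) + (0)·(-38) + (0)·(-1457) + (0)·(-236) + 0·366 + (4)·(-15) + (-1)·(-80) + 0·134 = 20
  c_2 = (0)·(-712) + (-1)·(-38) + (0)·(-1457) + (0)·(-236) + 0·366 + (0)·(-15) + (0)·(-80) + 0·134 = 38
  c_3 = (2)·(-712) + (0)·(-38) + (-1)·(-1457) + (0)·(-236) + 0·366 + (0)·(-15) + (0)·(-80) + 0·134 = 33
  c_4 = (-5)·(-712) + (0)·(-38) + (2)·(-1457) + (3)·(-236) + 0·366 + (4)·(-15) + (-2)·(-80) + 0·134 = 38
  c_5 = (0)·(-712) + (0)·(-38) + (0)·(-1457) + (-1)·(-236) + (-2)·(366) + (2)·(-15) + (0)·(-80) + 4·134 = 10
  c_6 = (10)·(-712) + (0)·(-38) + (-4)·(-1457) + (-6)·(-236) + 0·366 + (-8)·(-15) + (4)·(-80) + 1·134 = 58
  c_7 = (0)·(-712) + (1)·(-38) + (0)·(-1457) + (0)·(-236) + 1·366 + (-1)·(-15) + (0)·(-80) + (-2)·(134) = 75
  c_8 = (0)·(-712) + (0)·(-38) + (0)·(-1457) + (0)·(-236) + 0·366 + (-1)·(-15) + (0)·(-80) + 0·134 = 15
p = 3; digits c_i = Σ_j d_{ij}·3^j, 0 ≤ d_{ij} < 3:
  c_1 = 20 = 2·3^0 + 0·3^1 + 2·3^2
  c_2 = 38 = 2·3^0 + 0·3^1 + 1·3^2 + 1·3^3
  c_3 = 33 = 0·3^0 + 2·3^1 + 0·3^2 + 1·3^3
  c_4 = 38 = 2·3^0 + 0·3^1 + 1·3^2 + 1·3^3
  c_5 = 10 = 1·3^0 + 0·3^1 + 1·3^2
  c_6 = 58 = 1·3^0 + 1·3^1 + 0·3^2 + 2·3^3
  c_7 = 75 = 0·3^0 + 1·3^1 + 2·3^2 + 2·3^3
  c_8 = 15 = 0·3^0 + 2·3^1 + 1·3^2
λ_0 = (2, 2, 0, 2, 1, 1, 0, 0)
λ_1 = (0, 0, 2, 0, 0, 1, 1, 2)
λ_2 = (2, 1, 0, 1, 1, 0, 2, 1)
λ_3 = (0, 1, 1, 1, 0, 2, 2, 0)

((2, 2, 0, 2, 1, 1, 0, 0), (0, 0, 2, 0, 0, 1, 1, 2), (2, 1, 0, 1, 1, 0, 2, 1), (0, 1, 1, 1, 0, 2, 2, 0))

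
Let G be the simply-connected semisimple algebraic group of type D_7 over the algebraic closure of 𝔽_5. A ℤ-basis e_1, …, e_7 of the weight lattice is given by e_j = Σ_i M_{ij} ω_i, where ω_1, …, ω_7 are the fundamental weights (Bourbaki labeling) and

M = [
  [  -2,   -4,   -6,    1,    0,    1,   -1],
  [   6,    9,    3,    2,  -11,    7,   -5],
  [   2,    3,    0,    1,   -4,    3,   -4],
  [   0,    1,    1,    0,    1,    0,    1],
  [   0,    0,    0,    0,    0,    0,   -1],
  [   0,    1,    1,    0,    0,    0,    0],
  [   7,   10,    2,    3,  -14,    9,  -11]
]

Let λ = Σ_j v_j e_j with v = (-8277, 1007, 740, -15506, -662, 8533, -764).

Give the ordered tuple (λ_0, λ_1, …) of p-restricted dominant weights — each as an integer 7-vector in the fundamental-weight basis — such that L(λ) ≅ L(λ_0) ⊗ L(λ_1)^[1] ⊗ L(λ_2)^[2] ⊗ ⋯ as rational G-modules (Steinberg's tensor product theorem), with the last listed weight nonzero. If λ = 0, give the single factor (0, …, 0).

In the fundamental-weight basis, λ has coordinates c = M·v (v = (-8277, 1007, 740, -15506, -662, 8533, -764)):
  c_1 = (-2)·(-8277) + (-4)·(1007) + (-6)·(740) + (1)·(-15506) + (0)·(-662) + (1)·(8533) + (-1)·(-764) = 1877
  c_2 = (6)·(-8277) + (9)·(1007) + (3)·(740) + (2)·(-15506) + (-11)·(-662) + (7)·(8533) + (-5)·(-764) = 1442
  c_3 = (2)·(-8277) + (3)·(1007) + (0)·(740) + (1)·(-15506) + (-4)·(-662) + (3)·(8533) + (-4)·(-764) = 2264
  c_4 = (0)·(-8277) + (1)·(1007) + (1)·(740) + (0)·(-15506) + (1)·(-662) + (0)·(8533) + (1)·(-764) = 321
  c_5 = (0)·(-8277) + (0)·(1007) + (0)·(740) + (0)·(-15506) + (0)·(-662) + (0)·(8533) + (-1)·(-764) = 764
  c_6 = (0)·(-8277) + (1)·(1007) + (1)·(740) + (0)·(-15506) + (0)·(-662) + (0)·(8533) + (0)·(-764) = 1747
  c_7 = (7)·(-8277) + (10)·(1007) + (2)·(740) + (3)·(-15506) + (-14)·(-662) + (9)·(8533) + (-11)·(-764) = 1562
p = 5; digits c_i = Σ_j d_{ij}·5^j, 0 ≤ d_{ij} < 5:
  c_1 = 1877 = 2·5^0 + 0·5^1 + 0·5^2 + 0·5^3 + 3·5^4
  c_2 = 1442 = 2·5^0 + 3·5^1 + 2·5^2 + 1·5^3 + 2·5^4
  c_3 = 2264 = 4·5^0 + 2·5^1 + 0·5^2 + 3·5^3 + 3·5^4
  c_4 = 321 = 1·5^0 + 4·5^1 + 2·5^2 + 2·5^3
  c_5 = 764 = 4·5^0 + 2·5^1 + 0·5^2 + 1·5^3 + 1·5^4
  c_6 = 1747 = 2·5^0 + 4·5^1 + 4·5^2 + 3·5^3 + 2·5^4
  c_7 = 1562 = 2·5^0 + 2·5^1 + 2·5^2 + 2·5^3 + 2·5^4
λ_0 = (2, 2, 4, 1, 4, 2, 2)
λ_1 = (0, 3, 2, 4, 2, 4, 2)
λ_2 = (0, 2, 0, 2, 0, 4, 2)
λ_3 = (0, 1, 3, 2, 1, 3, 2)
λ_4 = (3, 2, 3, 0, 1, 2, 2)

((2, 2, 4, 1, 4, 2, 2), (0, 3, 2, 4, 2, 4, 2), (0, 2, 0, 2, 0, 4, 2), (0, 1, 3, 2, 1, 3, 2), (3, 2, 3, 0, 1, 2, 2))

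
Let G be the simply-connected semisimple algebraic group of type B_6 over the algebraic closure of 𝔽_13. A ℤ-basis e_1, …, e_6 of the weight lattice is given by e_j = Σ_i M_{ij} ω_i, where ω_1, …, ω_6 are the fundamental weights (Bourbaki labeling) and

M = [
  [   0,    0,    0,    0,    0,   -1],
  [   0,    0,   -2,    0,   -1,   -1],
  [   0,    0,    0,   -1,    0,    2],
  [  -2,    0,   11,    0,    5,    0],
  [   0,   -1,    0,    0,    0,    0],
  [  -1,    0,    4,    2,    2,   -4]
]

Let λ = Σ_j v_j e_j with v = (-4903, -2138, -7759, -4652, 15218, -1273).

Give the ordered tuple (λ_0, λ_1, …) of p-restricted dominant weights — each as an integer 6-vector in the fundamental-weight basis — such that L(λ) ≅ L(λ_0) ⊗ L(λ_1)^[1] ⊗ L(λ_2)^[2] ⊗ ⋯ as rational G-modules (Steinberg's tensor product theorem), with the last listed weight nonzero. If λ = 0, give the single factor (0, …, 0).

Converting to the ω-basis (c_i = row i of M dotted with v = (-4903, -2138, -7759, -4652, 15218, -1273)):
  c_1 = 0*-4903 + 0*-2138 + 0*-7759 + 0*-4652 + 0*15218 + -1*-1273 = 1273
  c_2 = 0*-4903 + 0*-2138 + -2*-7759 + 0*-4652 + -1*15218 + -1*-1273 = 1573
  c_3 = 0*-4903 + 0*-2138 + 0*-7759 + -1*-4652 + 0*15218 + 2*-1273 = 2106
  c_4 = -2*-4903 + 0*-2138 + 11*-7759 + 0*-4652 + 5*15218 + 0*-1273 = 547
  c_5 = 0*-4903 + -1*-2138 + 0*-7759 + 0*-4652 + 0*15218 + 0*-1273 = 2138
  c_6 = -1*-4903 + 0*-2138 + 4*-7759 + 2*-4652 + 2*15218 + -4*-1273 = 91
Base-13 expansion of each c_i:
  c_1 = 1273 = 12·13^0 + 6·13^1 + 7·13^2
  c_2 = 1573 = 0·13^0 + 4·13^1 + 9·13^2
  c_3 = 2106 = 0·13^0 + 6·13^1 + 12·13^2
  c_4 = 547 = 1·13^0 + 3·13^1 + 3·13^2
  c_5 = 2138 = 6·13^0 + 8·13^1 + 12·13^2
  c_6 = 91 = 0·13^0 + 7·13^1
Factor λ_0 = (12, 0, 0, 1, 6, 0)
Factor λ_1 = (6, 4, 6, 3, 8, 7)
Factor λ_2 = (7, 9, 12, 3, 12, 0)

((12, 0, 0, 1, 6, 0), (6, 4, 6, 3, 8, 7), (7, 9, 12, 3, 12, 0))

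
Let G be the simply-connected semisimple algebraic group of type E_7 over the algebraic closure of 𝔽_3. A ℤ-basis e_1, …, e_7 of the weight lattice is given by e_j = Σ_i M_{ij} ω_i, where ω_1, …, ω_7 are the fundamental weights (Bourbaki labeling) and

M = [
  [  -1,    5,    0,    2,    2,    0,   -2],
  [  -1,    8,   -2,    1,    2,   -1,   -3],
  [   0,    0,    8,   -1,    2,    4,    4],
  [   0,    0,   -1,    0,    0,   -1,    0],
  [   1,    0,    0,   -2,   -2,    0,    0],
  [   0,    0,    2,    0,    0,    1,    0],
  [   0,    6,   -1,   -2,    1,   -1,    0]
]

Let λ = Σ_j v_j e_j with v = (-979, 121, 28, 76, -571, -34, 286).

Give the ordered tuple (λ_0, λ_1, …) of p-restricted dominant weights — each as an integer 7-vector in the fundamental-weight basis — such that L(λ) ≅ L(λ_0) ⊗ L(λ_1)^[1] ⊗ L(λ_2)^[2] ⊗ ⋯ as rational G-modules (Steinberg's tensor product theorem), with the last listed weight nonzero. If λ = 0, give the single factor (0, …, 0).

Compute c_i = Σ_j M_{ij} v_j with v = (-979, 121, 28, 76, -571, -34, 286):
  c_1 = (-1)·(-979) + 5·121 + 0·28 + 2·76 + (2)·(-571) + (0)·(-34) + (-2)·(286) = 22
  c_2 = (-1)·(-979) + 8·121 + (-2)·(28) + 1·76 + (2)·(-571) + (-1)·(-34) + (-3)·(286) = 1
  c_3 = (0)·(-979) + 0·121 + 8·28 + (-1)·(76) + (2)·(-571) + (4)·(-34) + 4·286 = 14
  c_4 = (0)·(-979) + 0·121 + (-1)·(28) + 0·76 + (0)·(-571) + (-1)·(-34) + 0·286 = 6
  c_5 = (1)·(-979) + 0·121 + 0·28 + (-2)·(76) + (-2)·(-571) + (0)·(-34) + 0·286 = 11
  c_6 = (0)·(-979) + 0·121 + 2·28 + 0·76 + (0)·(-571) + (1)·(-34) + 0·286 = 22
  c_7 = (0)·(-979) + 6·121 + (-1)·(28) + (-2)·(76) + (1)·(-571) + (-1)·(-34) + 0·286 = 9
Expand coordinatewise in base 3:
  c_1 = 22 = 1·3^0 + 1·3^1 + 2·3^2
  c_2 = 1 = 1·3^0
  c_3 = 14 = 2·3^0 + 1·3^1 + 1·3^2
  c_4 = 6 = 0·3^0 + 2·3^1
  c_5 = 11 = 2·3^0 + 0·3^1 + 1·3^2
  c_6 = 22 = 1·3^0 + 1·3^1 + 2·3^2
  c_7 = 9 = 0·3^0 + 0·3^1 + 1·3^2
p-restricted factor λ_0 = (1, 1, 2, 0, 2, 1, 0)
p-restricted factor λ_1 = (1, 0, 1, 2, 0, 1, 0)
p-restricted factor λ_2 = (2, 0, 1, 0, 1, 2, 1)

((1, 1, 2, 0, 2, 1, 0), (1, 0, 1, 2, 0, 1, 0), (2, 0, 1, 0, 1, 2, 1))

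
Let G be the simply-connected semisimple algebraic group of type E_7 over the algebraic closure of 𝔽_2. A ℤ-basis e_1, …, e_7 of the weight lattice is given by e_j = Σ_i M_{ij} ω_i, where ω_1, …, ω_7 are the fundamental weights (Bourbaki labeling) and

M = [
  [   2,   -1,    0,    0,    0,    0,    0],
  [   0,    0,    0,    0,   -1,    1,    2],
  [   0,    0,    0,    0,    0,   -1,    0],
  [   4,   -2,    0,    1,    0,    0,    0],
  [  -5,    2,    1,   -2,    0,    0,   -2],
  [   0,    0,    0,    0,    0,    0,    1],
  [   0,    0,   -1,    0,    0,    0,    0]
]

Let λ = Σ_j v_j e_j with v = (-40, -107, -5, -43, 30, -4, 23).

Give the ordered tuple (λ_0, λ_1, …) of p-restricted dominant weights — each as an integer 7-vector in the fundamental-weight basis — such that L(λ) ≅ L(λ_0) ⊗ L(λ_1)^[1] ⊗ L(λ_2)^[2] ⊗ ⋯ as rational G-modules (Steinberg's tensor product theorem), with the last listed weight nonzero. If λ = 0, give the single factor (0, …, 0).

((1, 0, 0, 1, 1, 1, 1), (1, 0, 0, 1, 0, 1, 0), (0, 1, 1, 0, 1, 1, 1), (1, 1, 0, 1, 0, 0, 0), (1, 0, 0, 0, 1, 1, 0))

ω-coordinates c = M·v, v = (-40, -107, -5, -43, 30, -4, 23):
  c_1 = 2*-40 + -1*-107 + 0*-5 + 0*-43 + 0*30 + 0*-4 + 0*23 = 27
  c_2 = 0*-40 + 0*-107 + 0*-5 + 0*-43 + -1*30 + 1*-4 + 2*23 = 12
  c_3 = 0*-40 + 0*-107 + 0*-5 + 0*-43 + 0*30 + -1*-4 + 0*23 = 4
  c_4 = 4*-40 + -2*-107 + 0*-5 + 1*-43 + 0*30 + 0*-4 + 0*23 = 11
  c_5 = -5*-40 + 2*-107 + 1*-5 + -2*-43 + 0*30 + 0*-4 + -2*23 = 21
  c_6 = 0*-40 + 0*-107 + 0*-5 + 0*-43 + 0*30 + 0*-4 + 1*23 = 23
  c_7 = 0*-40 + 0*-107 + -1*-5 + 0*-43 + 0*30 + 0*-4 + 0*23 = 5
Expand coordinatewise in base 2:
  c_1 = 27 = 1·2^0 + 1·2^1 + 0·2^2 + 1·2^3 + 1·2^4
  c_2 = 12 = 0·2^0 + 0·2^1 + 1·2^2 + 1·2^3
  c_3 = 4 = 0·2^0 + 0·2^1 + 1·2^2
  c_4 = 11 = 1·2^0 + 1·2^1 + 0·2^2 + 1·2^3
  c_5 = 21 = 1·2^0 + 0·2^1 + 1·2^2 + 0·2^3 + 1·2^4
  c_6 = 23 = 1·2^0 + 1·2^1 + 1·2^2 + 0·2^3 + 1·2^4
  c_7 = 5 = 1·2^0 + 0·2^1 + 1·2^2
Factor λ_0 = (1, 0, 0, 1, 1, 1, 1)
Factor λ_1 = (1, 0, 0, 1, 0, 1, 0)
Factor λ_2 = (0, 1, 1, 0, 1, 1, 1)
Factor λ_3 = (1, 1, 0, 1, 0, 0, 0)
Factor λ_4 = (1, 0, 0, 0, 1, 1, 0)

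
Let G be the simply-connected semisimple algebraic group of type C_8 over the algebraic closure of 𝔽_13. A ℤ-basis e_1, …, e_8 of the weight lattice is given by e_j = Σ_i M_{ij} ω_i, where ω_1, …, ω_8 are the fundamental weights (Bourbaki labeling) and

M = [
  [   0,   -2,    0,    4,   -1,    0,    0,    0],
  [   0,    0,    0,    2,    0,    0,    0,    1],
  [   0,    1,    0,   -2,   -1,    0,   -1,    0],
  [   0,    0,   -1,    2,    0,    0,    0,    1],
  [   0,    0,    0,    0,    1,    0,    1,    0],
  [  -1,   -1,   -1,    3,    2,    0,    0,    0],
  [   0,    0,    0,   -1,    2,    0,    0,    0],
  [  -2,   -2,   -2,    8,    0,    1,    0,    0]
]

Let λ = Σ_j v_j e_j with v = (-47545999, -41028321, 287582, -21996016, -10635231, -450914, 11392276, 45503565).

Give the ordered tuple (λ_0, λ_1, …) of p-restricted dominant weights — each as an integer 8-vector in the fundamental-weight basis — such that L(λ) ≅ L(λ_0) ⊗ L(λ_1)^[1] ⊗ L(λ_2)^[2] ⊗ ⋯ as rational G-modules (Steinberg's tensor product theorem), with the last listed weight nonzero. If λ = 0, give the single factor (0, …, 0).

Change of basis e → ω: c = M·v where v = (-47545999, -41028321, 287582, -21996016, -10635231, -450914, 11392276, 45503565):
  c_1 = (0)·(-47545999) + (-2)·(-41028321) + (0)·(287582) + (4)·(-21996016) + (-1)·(-10635231) + (0)·(-450914) + (0)·(11392276) + (0)·(45503565) = 4707809
  c_2 = (0)·(-47545999) + (0)·(-41028321) + (0)·(287582) + (2)·(-21996016) + (0)·(-10635231) + (0)·(-450914) + (0)·(11392276) + (1)·(45503565) = 1511533
  c_3 = (0)·(-47545999) + (1)·(-41028321) + (0)·(287582) + (-2)·(-21996016) + (-1)·(-10635231) + (0)·(-450914) + (-1)·(11392276) + (0)·(45503565) = 2206666
  c_4 = (0)·(-47545999) + (0)·(-41028321) + (-1)·(287582) + (2)·(-21996016) + (0)·(-10635231) + (0)·(-450914) + (0)·(11392276) + (1)·(45503565) = 1223951
  c_5 = (0)·(-47545999) + (0)·(-41028321) + (0)·(287582) + (0)·(-21996016) + (1)·(-10635231) + (0)·(-450914) + (1)·(11392276) + (0)·(45503565) = 757045
  c_6 = (-1)·(-47545999) + (-1)·(-41028321) + (-1)·(287582) + (3)·(-21996016) + (2)·(-10635231) + (0)·(-450914) + (0)·(11392276) + (0)·(45503565) = 1028228
  c_7 = (0)·(-47545999) + (0)·(-41028321) + (0)·(287582) + (-1)·(-21996016) + (2)·(-10635231) + (0)·(-450914) + (0)·(11392276) + (0)·(45503565) = 725554
  c_8 = (-2)·(-47545999) + (-2)·(-41028321) + (-2)·(287582) + (8)·(-21996016) + (0)·(-10635231) + (1)·(-450914) + (0)·(11392276) + (0)·(45503565) = 154434
Base-13 expansion of each c_i:
  c_1 = 4707809 = 2·13^0 + 11·13^1 + 10·13^2 + 10·13^3 + 8·13^4 + 12·13^5
  c_2 = 1511533 = 10·13^0 + 12·13^1 + 12·13^2 + 11·13^3 + 0·13^4 + 4·13^5
  c_3 = 2206666 = 7·13^0 + 2·13^1 + 5·13^2 + 3·13^3 + 12·13^4 + 5·13^5
  c_4 = 1223951 = 1·13^0 + 4·13^1 + 1·13^2 + 11·13^3 + 3·13^4 + 3·13^5
  c_5 = 757045 = 3·13^0 + 7·13^1 + 7·13^2 + 6·13^3 + 0·13^4 + 2·13^5
  c_6 = 1028228 = 6·13^0 + 2·13^1 + 0·13^2 + 0·13^3 + 10·13^4 + 2·13^5
  c_7 = 725554 = 11·13^0 + 2·13^1 + 3·13^2 + 5·13^3 + 12·13^4 + 1·13^5
  c_8 = 154434 = 7·13^0 + 10·13^1 + 3·13^2 + 5·13^3 + 5·13^4
Factor λ_0 = (2, 10, 7, 1, 3, 6, 11, 7)
Factor λ_1 = (11, 12, 2, 4, 7, 2, 2, 10)
Factor λ_2 = (10, 12, 5, 1, 7, 0, 3, 3)
Factor λ_3 = (10, 11, 3, 11, 6, 0, 5, 5)
Factor λ_4 = (8, 0, 12, 3, 0, 10, 12, 5)
Factor λ_5 = (12, 4, 5, 3, 2, 2, 1, 0)

((2, 10, 7, 1, 3, 6, 11, 7), (11, 12, 2, 4, 7, 2, 2, 10), (10, 12, 5, 1, 7, 0, 3, 3), (10, 11, 3, 11, 6, 0, 5, 5), (8, 0, 12, 3, 0, 10, 12, 5), (12, 4, 5, 3, 2, 2, 1, 0))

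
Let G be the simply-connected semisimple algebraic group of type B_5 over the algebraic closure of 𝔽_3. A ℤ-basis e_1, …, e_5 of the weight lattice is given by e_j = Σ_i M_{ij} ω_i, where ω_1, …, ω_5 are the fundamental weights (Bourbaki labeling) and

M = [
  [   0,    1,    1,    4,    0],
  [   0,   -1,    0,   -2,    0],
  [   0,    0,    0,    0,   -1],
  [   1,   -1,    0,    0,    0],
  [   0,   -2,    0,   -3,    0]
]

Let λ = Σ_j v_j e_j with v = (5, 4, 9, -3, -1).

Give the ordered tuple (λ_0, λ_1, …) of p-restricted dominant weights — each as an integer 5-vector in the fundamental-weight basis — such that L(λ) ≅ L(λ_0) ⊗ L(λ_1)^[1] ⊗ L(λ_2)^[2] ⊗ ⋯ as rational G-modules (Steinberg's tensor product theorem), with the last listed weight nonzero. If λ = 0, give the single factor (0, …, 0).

In the fundamental-weight basis, λ has coordinates c = M·v (v = (5, 4, 9, -3, -1)):
  c_1 = 0·5 + 1·4 + 1·9 + (4)·(-3) + (0)·(-1) = 1
  c_2 = 0·5 + (-1)·(4) + 0·9 + (-2)·(-3) + (0)·(-1) = 2
  c_3 = 0·5 + 0·4 + 0·9 + (0)·(-3) + (-1)·(-1) = 1
  c_4 = 1·5 + (-1)·(4) + 0·9 + (0)·(-3) + (0)·(-1) = 1
  c_5 = 0·5 + (-2)·(4) + 0·9 + (-3)·(-3) + (0)·(-1) = 1
p = 3; digits c_i = Σ_j d_{ij}·3^j, 0 ≤ d_{ij} < 3:
  c_1 = 1 = 1·3^0
  c_2 = 2 = 2·3^0
  c_3 = 1 = 1·3^0
  c_4 = 1 = 1·3^0
  c_5 = 1 = 1·3^0
λ_0 = (1, 2, 1, 1, 1)

((1, 2, 1, 1, 1),)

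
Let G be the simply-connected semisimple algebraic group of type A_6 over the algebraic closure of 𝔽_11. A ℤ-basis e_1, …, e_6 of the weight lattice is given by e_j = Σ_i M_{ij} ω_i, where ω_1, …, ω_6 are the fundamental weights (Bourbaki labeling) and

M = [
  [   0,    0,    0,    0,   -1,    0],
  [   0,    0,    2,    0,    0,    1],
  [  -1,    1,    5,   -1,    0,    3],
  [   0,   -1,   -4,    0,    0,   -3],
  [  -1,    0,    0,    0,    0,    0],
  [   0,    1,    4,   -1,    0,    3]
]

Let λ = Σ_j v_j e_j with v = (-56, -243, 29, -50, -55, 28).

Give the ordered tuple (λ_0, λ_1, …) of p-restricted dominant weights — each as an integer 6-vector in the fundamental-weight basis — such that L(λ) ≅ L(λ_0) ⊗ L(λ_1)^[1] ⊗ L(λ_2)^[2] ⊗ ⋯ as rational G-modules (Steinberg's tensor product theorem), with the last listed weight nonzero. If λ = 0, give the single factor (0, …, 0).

((0, 9, 4, 10, 1, 7), (5, 7, 8, 3, 5, 0))

ω-coordinates c = M·v, v = (-56, -243, 29, -50, -55, 28):
  c_1 = (0)·(-56) + (0)·(-243) + (0)·(29) + (0)·(-50) + (-1)·(-55) + (0)·(28) = 55
  c_2 = (0)·(-56) + (0)·(-243) + (2)·(29) + (0)·(-50) + (0)·(-55) + (1)·(28) = 86
  c_3 = (-1)·(-56) + (1)·(-243) + (5)·(29) + (-1)·(-50) + (0)·(-55) + (3)·(28) = 92
  c_4 = (0)·(-56) + (-1)·(-243) + (-4)·(29) + (0)·(-50) + (0)·(-55) + (-3)·(28) = 43
  c_5 = (-1)·(-56) + (0)·(-243) + (0)·(29) + (0)·(-50) + (0)·(-55) + (0)·(28) = 56
  c_6 = (0)·(-56) + (1)·(-243) + (4)·(29) + (-1)·(-50) + (0)·(-55) + (3)·(28) = 7
Writing each c_i in base p = 11:
  c_1 = 55 = 0·11^0 + 5·11^1
  c_2 = 86 = 9·11^0 + 7·11^1
  c_3 = 92 = 4·11^0 + 8·11^1
  c_4 = 43 = 10·11^0 + 3·11^1
  c_5 = 56 = 1·11^0 + 5·11^1
  c_6 = 7 = 7·11^0
p-restricted factor λ_0 = (0, 9, 4, 10, 1, 7)
p-restricted factor λ_1 = (5, 7, 8, 3, 5, 0)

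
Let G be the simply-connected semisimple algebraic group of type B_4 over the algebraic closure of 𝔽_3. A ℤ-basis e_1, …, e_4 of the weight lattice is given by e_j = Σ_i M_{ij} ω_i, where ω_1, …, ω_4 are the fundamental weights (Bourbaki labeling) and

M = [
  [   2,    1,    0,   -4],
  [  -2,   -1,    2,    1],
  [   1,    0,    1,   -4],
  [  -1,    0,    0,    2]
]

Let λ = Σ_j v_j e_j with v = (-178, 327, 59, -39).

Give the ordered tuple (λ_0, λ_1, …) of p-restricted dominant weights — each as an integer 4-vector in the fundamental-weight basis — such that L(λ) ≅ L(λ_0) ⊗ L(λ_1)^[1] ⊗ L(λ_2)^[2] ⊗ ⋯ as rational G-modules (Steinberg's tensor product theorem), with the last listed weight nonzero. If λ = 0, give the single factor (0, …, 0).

Change of basis e → ω: c = M·v where v = (-178, 327, 59, -39):
  c_1 = (2)·(-178) + 1·327 + 0·59 + (-4)·(-39) = 127
  c_2 = (-2)·(-178) + (-1)·(327) + 2·59 + (1)·(-39) = 108
  c_3 = (1)·(-178) + 0·327 + 1·59 + (-4)·(-39) = 37
  c_4 = (-1)·(-178) + 0·327 + 0·59 + (2)·(-39) = 100
Base-3 expansion of each c_i:
  c_1 = 127 = 1·3^0 + 0·3^1 + 2·3^2 + 1·3^3 + 1·3^4
  c_2 = 108 = 0·3^0 + 0·3^1 + 0·3^2 + 1·3^3 + 1·3^4
  c_3 = 37 = 1·3^0 + 0·3^1 + 1·3^2 + 1·3^3
  c_4 = 100 = 1·3^0 + 0·3^1 + 2·3^2 + 0·3^3 + 1·3^4
λ_0 = (1, 0, 1, 1)
λ_1 = (0, 0, 0, 0)
λ_2 = (2, 0, 1, 2)
λ_3 = (1, 1, 1, 0)
λ_4 = (1, 1, 0, 1)

((1, 0, 1, 1), (0, 0, 0, 0), (2, 0, 1, 2), (1, 1, 1, 0), (1, 1, 0, 1))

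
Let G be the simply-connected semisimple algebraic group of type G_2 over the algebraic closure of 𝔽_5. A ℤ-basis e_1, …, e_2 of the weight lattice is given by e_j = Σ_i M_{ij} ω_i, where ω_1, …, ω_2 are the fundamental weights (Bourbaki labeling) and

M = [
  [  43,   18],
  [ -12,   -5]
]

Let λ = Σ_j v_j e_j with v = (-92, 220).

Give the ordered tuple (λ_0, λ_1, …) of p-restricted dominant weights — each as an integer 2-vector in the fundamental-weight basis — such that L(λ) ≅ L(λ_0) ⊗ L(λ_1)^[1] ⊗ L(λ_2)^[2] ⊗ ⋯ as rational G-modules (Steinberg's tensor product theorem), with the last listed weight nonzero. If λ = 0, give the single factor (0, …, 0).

Change of basis e → ω: c = M·v where v = (-92, 220):
  c_1 = 43*-92 + 18*220 = 4
  c_2 = -12*-92 + -5*220 = 4
Expand coordinatewise in base 5:
  c_1 = 4 = 4·5^0
  c_2 = 4 = 4·5^0
λ_0 = (4, 4)

((4, 4),)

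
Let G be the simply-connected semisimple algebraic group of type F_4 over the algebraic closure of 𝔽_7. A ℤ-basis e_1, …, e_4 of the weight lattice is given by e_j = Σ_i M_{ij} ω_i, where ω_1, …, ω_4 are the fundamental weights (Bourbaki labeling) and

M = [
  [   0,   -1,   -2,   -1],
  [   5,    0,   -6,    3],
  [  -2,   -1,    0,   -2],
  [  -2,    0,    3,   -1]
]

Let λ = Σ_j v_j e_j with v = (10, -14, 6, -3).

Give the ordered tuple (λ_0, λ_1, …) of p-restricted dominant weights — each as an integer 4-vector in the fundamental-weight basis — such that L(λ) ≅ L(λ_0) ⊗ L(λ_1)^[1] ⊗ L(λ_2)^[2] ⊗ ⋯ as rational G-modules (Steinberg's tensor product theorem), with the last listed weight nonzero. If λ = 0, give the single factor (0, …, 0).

In the fundamental-weight basis, λ has coordinates c = M·v (v = (10, -14, 6, -3)):
  c_1 = 0·10 + (-1)·(-14) + (-2)·(6) + (-1)·(-3) = 5
  c_2 = 5·10 + (0)·(-14) + (-6)·(6) + (3)·(-3) = 5
  c_3 = (-2)·(10) + (-1)·(-14) + 0·6 + (-2)·(-3) = 0
  c_4 = (-2)·(10) + (0)·(-14) + 3·6 + (-1)·(-3) = 1
Expand coordinatewise in base 7:
  c_1 = 5 = 5·7^0
  c_2 = 5 = 5·7^0
  c_3 = 0
  c_4 = 1 = 1·7^0
λ_0 = (5, 5, 0, 1)

((5, 5, 0, 1),)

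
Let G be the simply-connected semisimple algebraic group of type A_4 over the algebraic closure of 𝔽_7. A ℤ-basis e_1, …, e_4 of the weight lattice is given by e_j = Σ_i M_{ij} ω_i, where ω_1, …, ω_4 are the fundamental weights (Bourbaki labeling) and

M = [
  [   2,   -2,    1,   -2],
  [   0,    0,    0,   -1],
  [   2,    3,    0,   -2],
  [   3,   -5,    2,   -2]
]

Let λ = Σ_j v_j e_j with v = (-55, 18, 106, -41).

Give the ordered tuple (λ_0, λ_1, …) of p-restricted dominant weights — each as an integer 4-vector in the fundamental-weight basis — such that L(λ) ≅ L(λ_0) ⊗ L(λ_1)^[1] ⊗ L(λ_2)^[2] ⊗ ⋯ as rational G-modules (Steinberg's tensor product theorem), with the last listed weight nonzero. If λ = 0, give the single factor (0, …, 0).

((0, 6, 5, 4), (6, 5, 3, 5))

ω-coordinates c = M·v, v = (-55, 18, 106, -41):
  c_1 = 2*-55 + -2*18 + 1*106 + -2*-41 = 42
  c_2 = 0*-55 + 0*18 + 0*106 + -1*-41 = 41
  c_3 = 2*-55 + 3*18 + 0*106 + -2*-41 = 26
  c_4 = 3*-55 + -5*18 + 2*106 + -2*-41 = 39
Writing each c_i in base p = 7:
  c_1 = 42 = 0·7^0 + 6·7^1
  c_2 = 41 = 6·7^0 + 5·7^1
  c_3 = 26 = 5·7^0 + 3·7^1
  c_4 = 39 = 4·7^0 + 5·7^1
p-restricted factor λ_0 = (0, 6, 5, 4)
p-restricted factor λ_1 = (6, 5, 3, 5)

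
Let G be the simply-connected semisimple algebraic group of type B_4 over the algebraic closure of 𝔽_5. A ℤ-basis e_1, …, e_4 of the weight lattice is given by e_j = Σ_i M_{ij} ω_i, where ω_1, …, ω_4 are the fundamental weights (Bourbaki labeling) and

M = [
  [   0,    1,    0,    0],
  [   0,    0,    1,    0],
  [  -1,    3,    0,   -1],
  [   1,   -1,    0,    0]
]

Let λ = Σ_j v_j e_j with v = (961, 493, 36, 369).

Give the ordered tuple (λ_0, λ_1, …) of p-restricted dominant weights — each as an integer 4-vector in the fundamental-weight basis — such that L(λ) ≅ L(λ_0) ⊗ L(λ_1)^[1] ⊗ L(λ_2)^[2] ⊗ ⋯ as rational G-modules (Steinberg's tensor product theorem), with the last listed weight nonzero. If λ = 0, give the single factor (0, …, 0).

Converting to the ω-basis (c_i = row i of M dotted with v = (961, 493, 36, 369)):
  c_1 = 0*961 + 1*493 + 0*36 + 0*369 = 493
  c_2 = 0*961 + 0*493 + 1*36 + 0*369 = 36
  c_3 = -1*961 + 3*493 + 0*36 + -1*369 = 149
  c_4 = 1*961 + -1*493 + 0*36 + 0*369 = 468
Writing each c_i in base p = 5:
  c_1 = 493 = 3·5^0 + 3·5^1 + 4·5^2 + 3·5^3
  c_2 = 36 = 1·5^0 + 2·5^1 + 1·5^2
  c_3 = 149 = 4·5^0 + 4·5^1 + 0·5^2 + 1·5^3
  c_4 = 468 = 3·5^0 + 3·5^1 + 3·5^2 + 3·5^3
λ_0 = (3, 1, 4, 3)
λ_1 = (3, 2, 4, 3)
λ_2 = (4, 1, 0, 3)
λ_3 = (3, 0, 1, 3)

((3, 1, 4, 3), (3, 2, 4, 3), (4, 1, 0, 3), (3, 0, 1, 3))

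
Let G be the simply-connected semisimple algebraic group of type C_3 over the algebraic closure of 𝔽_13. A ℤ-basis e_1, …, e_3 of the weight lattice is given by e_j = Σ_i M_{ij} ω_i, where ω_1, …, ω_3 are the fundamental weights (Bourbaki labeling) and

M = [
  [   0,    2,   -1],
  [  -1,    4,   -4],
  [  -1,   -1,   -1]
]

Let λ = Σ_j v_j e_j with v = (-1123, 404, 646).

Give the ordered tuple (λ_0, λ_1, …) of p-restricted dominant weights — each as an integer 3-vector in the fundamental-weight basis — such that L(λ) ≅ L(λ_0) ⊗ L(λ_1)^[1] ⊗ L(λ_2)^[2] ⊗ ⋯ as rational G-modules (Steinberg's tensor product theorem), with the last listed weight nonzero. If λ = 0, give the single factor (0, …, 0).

ω-coordinates c = M·v, v = (-1123, 404, 646):
  c_1 = (0)·(-1123) + 2·404 + (-1)·(646) = 162
  c_2 = (-1)·(-1123) + 4·404 + (-4)·(646) = 155
  c_3 = (-1)·(-1123) + (-1)·(404) + (-1)·(646) = 73
Base-13 expansion of each c_i:
  c_1 = 162 = 6·13^0 + 12·13^1
  c_2 = 155 = 12·13^0 + 11·13^1
  c_3 = 73 = 8·13^0 + 5·13^1
p-restricted factor λ_0 = (6, 12, 8)
p-restricted factor λ_1 = (12, 11, 5)

((6, 12, 8), (12, 11, 5))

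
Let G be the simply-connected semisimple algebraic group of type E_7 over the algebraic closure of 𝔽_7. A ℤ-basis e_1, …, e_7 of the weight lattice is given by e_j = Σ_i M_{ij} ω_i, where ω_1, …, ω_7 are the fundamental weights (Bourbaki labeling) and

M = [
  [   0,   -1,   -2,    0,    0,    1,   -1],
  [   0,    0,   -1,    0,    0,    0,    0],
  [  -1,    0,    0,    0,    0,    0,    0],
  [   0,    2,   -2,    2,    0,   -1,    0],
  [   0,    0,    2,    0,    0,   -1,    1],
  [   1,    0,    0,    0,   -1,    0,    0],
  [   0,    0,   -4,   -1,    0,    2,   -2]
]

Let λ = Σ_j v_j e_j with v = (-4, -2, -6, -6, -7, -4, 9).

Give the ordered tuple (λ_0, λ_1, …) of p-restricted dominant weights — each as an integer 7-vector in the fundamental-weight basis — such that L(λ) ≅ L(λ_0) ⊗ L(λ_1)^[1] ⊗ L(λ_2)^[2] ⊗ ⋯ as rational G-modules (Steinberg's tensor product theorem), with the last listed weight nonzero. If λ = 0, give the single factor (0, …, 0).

((1, 6, 4, 0, 1, 3, 4),)

In the fundamental-weight basis, λ has coordinates c = M·v (v = (-4, -2, -6, -6, -7, -4, 9)):
  c_1 = (0)·(-4) + (-1)·(-2) + (-2)·(-6) + (0)·(-6) + (0)·(-7) + (1)·(-4) + (-1)·(9) = 1
  c_2 = (0)·(-4) + (0)·(-2) + (-1)·(-6) + (0)·(-6) + (0)·(-7) + (0)·(-4) + (0)·(9) = 6
  c_3 = (-1)·(-4) + (0)·(-2) + (0)·(-6) + (0)·(-6) + (0)·(-7) + (0)·(-4) + (0)·(9) = 4
  c_4 = (0)·(-4) + (2)·(-2) + (-2)·(-6) + (2)·(-6) + (0)·(-7) + (-1)·(-4) + (0)·(9) = 0
  c_5 = (0)·(-4) + (0)·(-2) + (2)·(-6) + (0)·(-6) + (0)·(-7) + (-1)·(-4) + (1)·(9) = 1
  c_6 = (1)·(-4) + (0)·(-2) + (0)·(-6) + (0)·(-6) + (-1)·(-7) + (0)·(-4) + (0)·(9) = 3
  c_7 = (0)·(-4) + (0)·(-2) + (-4)·(-6) + (-1)·(-6) + (0)·(-7) + (2)·(-4) + (-2)·(9) = 4
Expand coordinatewise in base 7:
  c_1 = 1 = 1·7^0
  c_2 = 6 = 6·7^0
  c_3 = 4 = 4·7^0
  c_4 = 0
  c_5 = 1 = 1·7^0
  c_6 = 3 = 3·7^0
  c_7 = 4 = 4·7^0
p-restricted factor λ_0 = (1, 6, 4, 0, 1, 3, 4)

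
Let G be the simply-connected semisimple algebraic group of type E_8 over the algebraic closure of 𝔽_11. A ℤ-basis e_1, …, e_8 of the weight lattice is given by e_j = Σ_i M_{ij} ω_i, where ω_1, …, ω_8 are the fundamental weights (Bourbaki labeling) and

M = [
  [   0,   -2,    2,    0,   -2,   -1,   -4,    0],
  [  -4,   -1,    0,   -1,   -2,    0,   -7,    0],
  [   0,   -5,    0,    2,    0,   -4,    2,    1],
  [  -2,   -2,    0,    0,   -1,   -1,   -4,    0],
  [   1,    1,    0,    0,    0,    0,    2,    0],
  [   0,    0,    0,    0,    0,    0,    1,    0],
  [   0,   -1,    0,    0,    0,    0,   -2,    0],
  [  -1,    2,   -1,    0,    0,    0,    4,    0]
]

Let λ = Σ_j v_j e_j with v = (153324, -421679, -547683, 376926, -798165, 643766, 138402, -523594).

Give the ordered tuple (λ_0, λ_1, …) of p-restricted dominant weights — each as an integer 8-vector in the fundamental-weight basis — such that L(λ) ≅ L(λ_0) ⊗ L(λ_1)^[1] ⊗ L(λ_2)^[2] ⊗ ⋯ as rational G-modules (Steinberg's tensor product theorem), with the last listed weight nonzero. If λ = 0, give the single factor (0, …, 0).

((10, 2, 1, 1, 1, 0, 5, 10), (4, 4, 9, 4, 9, 9, 3, 5), (4, 3, 3, 3, 3, 10, 9, 6), (0, 0, 8, 4, 6, 4, 9, 1), (10, 4, 2, 9, 0, 9, 9, 7))

Compute c_i = Σ_j M_{ij} v_j with v = (153324, -421679, -547683, 376926, -798165, 643766, 138402, -523594):
  c_1 = 0·153324 + (-2)·(-421679) + (2)·(-547683) + 0·376926 + (-2)·(-798165) + (-1)·(643766) + (-4)·(138402) + (0)·(-523594) = 146948
  c_2 = (-4)·(153324) + (-1)·(-421679) + (0)·(-547683) + (-1)·(376926) + (-2)·(-798165) + 0·643766 + (-7)·(138402) + (0)·(-523594) = 58973
  c_3 = 0·153324 + (-5)·(-421679) + (0)·(-547683) + 2·376926 + (0)·(-798165) + (-4)·(643766) + 2·138402 + (1)·(-523594) = 40393
  c_4 = (-2)·(153324) + (-2)·(-421679) + (0)·(-547683) + 0·376926 + (-1)·(-798165) + (-1)·(643766) + (-4)·(138402) + (0)·(-523594) = 137501
  c_5 = 1·153324 + (1)·(-421679) + (0)·(-547683) + 0·376926 + (0)·(-798165) + 0·643766 + 2·138402 + (0)·(-523594) = 8449
  c_6 = 0·153324 + (0)·(-421679) + (0)·(-547683) + 0·376926 + (0)·(-798165) + 0·643766 + 1·138402 + (0)·(-523594) = 138402
  c_7 = 0·153324 + (-1)·(-421679) + (0)·(-547683) + 0·376926 + (0)·(-798165) + 0·643766 + (-2)·(138402) + (0)·(-523594) = 144875
  c_8 = (-1)·(153324) + (2)·(-421679) + (-1)·(-547683) + 0·376926 + (0)·(-798165) + 0·643766 + 4·138402 + (0)·(-523594) = 104609
p = 11; digits c_i = Σ_j d_{ij}·11^j, 0 ≤ d_{ij} < 11:
  c_1 = 146948 = 10·11^0 + 4·11^1 + 4·11^2 + 0·11^3 + 10·11^4
  c_2 = 58973 = 2·11^0 + 4·11^1 + 3·11^2 + 0·11^3 + 4·11^4
  c_3 = 40393 = 1·11^0 + 9·11^1 + 3·11^2 + 8·11^3 + 2·11^4
  c_4 = 137501 = 1·11^0 + 4·11^1 + 3·11^2 + 4·11^3 + 9·11^4
  c_5 = 8449 = 1·11^0 + 9·11^1 + 3·11^2 + 6·11^3
  c_6 = 138402 = 0·11^0 + 9·11^1 + 10·11^2 + 4·11^3 + 9·11^4
  c_7 = 144875 = 5·11^0 + 3·11^1 + 9·11^2 + 9·11^3 + 9·11^4
  c_8 = 104609 = 10·11^0 + 5·11^1 + 6·11^2 + 1·11^3 + 7·11^4
Factor λ_0 = (10, 2, 1, 1, 1, 0, 5, 10)
Factor λ_1 = (4, 4, 9, 4, 9, 9, 3, 5)
Factor λ_2 = (4, 3, 3, 3, 3, 10, 9, 6)
Factor λ_3 = (0, 0, 8, 4, 6, 4, 9, 1)
Factor λ_4 = (10, 4, 2, 9, 0, 9, 9, 7)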